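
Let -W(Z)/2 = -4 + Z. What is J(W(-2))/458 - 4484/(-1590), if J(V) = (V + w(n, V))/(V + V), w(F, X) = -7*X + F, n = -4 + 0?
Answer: 682879/242740 ≈ 2.8132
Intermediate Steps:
n = -4
w(F, X) = F - 7*X
W(Z) = 8 - 2*Z (W(Z) = -2*(-4 + Z) = 8 - 2*Z)
J(V) = (-4 - 6*V)/(2*V) (J(V) = (V + (-4 - 7*V))/(V + V) = (-4 - 6*V)/((2*V)) = (-4 - 6*V)*(1/(2*V)) = (-4 - 6*V)/(2*V))
J(W(-2))/458 - 4484/(-1590) = (-3 - 2/(8 - 2*(-2)))/458 - 4484/(-1590) = (-3 - 2/(8 + 4))*(1/458) - 4484*(-1/1590) = (-3 - 2/12)*(1/458) + 2242/795 = (-3 - 2*1/12)*(1/458) + 2242/795 = (-3 - ⅙)*(1/458) + 2242/795 = -19/6*1/458 + 2242/795 = -19/2748 + 2242/795 = 682879/242740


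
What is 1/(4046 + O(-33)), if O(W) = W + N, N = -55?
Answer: 1/3958 ≈ 0.00025265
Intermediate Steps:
O(W) = -55 + W (O(W) = W - 55 = -55 + W)
1/(4046 + O(-33)) = 1/(4046 + (-55 - 33)) = 1/(4046 - 88) = 1/3958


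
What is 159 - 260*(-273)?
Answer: 71139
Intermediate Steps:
159 - 260*(-273) = 159 + 70980 = 71139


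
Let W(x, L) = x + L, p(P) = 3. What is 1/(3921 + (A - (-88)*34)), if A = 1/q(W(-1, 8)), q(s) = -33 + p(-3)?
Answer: 30/207389 ≈ 0.00014466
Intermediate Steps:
W(x, L) = L + x
q(s) = -30 (q(s) = -33 + 3 = -30)
A = -1/30 (A = 1/(-30) = -1/30 ≈ -0.033333)
1/(3921 + (A - (-88)*34)) = 1/(3921 + (-1/30 - (-88)*34)) = 1/(3921 + (-1/30 - 1*(-2992))) = 1/(3921 + (-1/30 + 2992)) = 1/(3921 + 89759/30) = 1/(207389/30) = 30/207389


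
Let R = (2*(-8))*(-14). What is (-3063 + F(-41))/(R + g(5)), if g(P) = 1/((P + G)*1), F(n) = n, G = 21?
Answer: -80704/5825 ≈ -13.855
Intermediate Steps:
g(P) = 1/(21 + P) (g(P) = 1/((P + 21)*1) = 1/(21 + P))
R = 224 (R = -16*(-14) = 224)
(-3063 + F(-41))/(R + g(5)) = (-3063 - 41)/(224 + 1/(21 + 5)) = -3104/(224 + 1/26) = -3104/5825/26 = -3104*26/5825 = -80704/5825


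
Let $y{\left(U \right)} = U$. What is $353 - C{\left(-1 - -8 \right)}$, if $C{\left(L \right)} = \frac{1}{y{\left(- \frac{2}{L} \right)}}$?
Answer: $\frac{713}{2} \approx 356.5$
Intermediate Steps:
$C{\left(L \right)} = - \frac{L}{2}$ ($C{\left(L \right)} = \frac{1}{\left(-2\right) \frac{1}{L}} = - \frac{L}{2}$)
$353 - C{\left(-1 - -8 \right)} = 353 - - \frac{-1 - -8}{2} = 353 - - \frac{-1 + 8}{2} = 353 - \left(- \frac{1}{2}\right) 7 = 353 - - \frac{7}{2} = 353 + \frac{7}{2} = \frac{713}{2}$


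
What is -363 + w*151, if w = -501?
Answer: -76014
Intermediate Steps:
-363 + w*151 = -363 - 501*151 = -363 - 75651 = -76014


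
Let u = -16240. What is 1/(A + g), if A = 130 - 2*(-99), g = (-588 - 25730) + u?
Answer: -1/42230 ≈ -2.3680e-5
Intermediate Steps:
g = -42558 (g = (-588 - 25730) - 16240 = -26318 - 16240 = -42558)
A = 328 (A = 130 + 198 = 328)
1/(A + g) = 1/(328 - 42558) = 1/(-42230) = -1/42230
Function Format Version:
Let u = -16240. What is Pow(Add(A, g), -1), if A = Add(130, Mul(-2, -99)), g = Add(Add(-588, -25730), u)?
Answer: Rational(-1, 42230) ≈ -2.3680e-5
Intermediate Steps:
g = -42558 (g = Add(Add(-588, -25730), -16240) = Add(-26318, -16240) = -42558)
A = 328 (A = Add(130, 198) = 328)
Pow(Add(A, g), -1) = Pow(Add(328, -42558), -1) = Pow(-42230, -1) = Rational(-1, 42230)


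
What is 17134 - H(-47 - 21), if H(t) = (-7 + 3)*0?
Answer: 17134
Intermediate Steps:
H(t) = 0 (H(t) = -4*0 = 0)
17134 - H(-47 - 21) = 17134 - 1*0 = 17134 + 0 = 17134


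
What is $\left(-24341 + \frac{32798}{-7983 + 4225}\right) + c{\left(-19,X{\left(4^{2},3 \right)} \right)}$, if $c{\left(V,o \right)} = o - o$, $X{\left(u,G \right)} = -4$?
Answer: $- \frac{45753138}{1879} \approx -24350.0$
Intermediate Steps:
$c{\left(V,o \right)} = 0$
$\left(-24341 + \frac{32798}{-7983 + 4225}\right) + c{\left(-19,X{\left(4^{2},3 \right)} \right)} = \left(-24341 + \frac{32798}{-7983 + 4225}\right) + 0 = \left(-24341 + \frac{32798}{-3758}\right) + 0 = \left(-24341 + 32798 \left(- \frac{1}{3758}\right)\right) + 0 = \left(-24341 - \frac{16399}{1879}\right) + 0 = - \frac{45753138}{1879} + 0 = - \frac{45753138}{1879}$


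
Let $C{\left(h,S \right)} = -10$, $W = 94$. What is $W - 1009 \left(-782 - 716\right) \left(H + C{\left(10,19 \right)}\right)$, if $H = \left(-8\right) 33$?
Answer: $-414145974$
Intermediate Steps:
$H = -264$
$W - 1009 \left(-782 - 716\right) \left(H + C{\left(10,19 \right)}\right) = 94 - 1009 \left(-782 - 716\right) \left(-264 - 10\right) = 94 - 1009 \left(\left(-1498\right) \left(-274\right)\right) = 94 - 414146068 = -414145974$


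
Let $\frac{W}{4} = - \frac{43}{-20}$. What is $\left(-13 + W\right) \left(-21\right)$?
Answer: $\frac{462}{5} \approx 92.4$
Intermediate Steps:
$W = \frac{43}{5}$ ($W = 4 \left(- \frac{43}{-20}\right) = 4 \left(\left(-43\right) \left(- \frac{1}{20}\right)\right) = 4 \cdot \frac{43}{20} = \frac{43}{5} \approx 8.6$)
$\left(-13 + W\right) \left(-21\right) = \left(-13 + \frac{43}{5}\right) \left(-21\right) = \left(- \frac{22}{5}\right) \left(-21\right) = \frac{462}{5}$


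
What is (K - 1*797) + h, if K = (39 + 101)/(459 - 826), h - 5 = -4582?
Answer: -1972398/367 ≈ -5374.4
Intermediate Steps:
h = -4577 (h = 5 - 4582 = -4577)
K = -140/367 (K = 140/(-367) = 140*(-1/367) = -140/367 ≈ -0.38147)
(K - 1*797) + h = (-140/367 - 1*797) - 4577 = (-140/367 - 797) - 4577 = -292639/367 - 4577 = -1972398/367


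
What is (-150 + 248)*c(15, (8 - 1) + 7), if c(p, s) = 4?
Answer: 392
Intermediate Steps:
(-150 + 248)*c(15, (8 - 1) + 7) = (-150 + 248)*4 = 98*4 = 392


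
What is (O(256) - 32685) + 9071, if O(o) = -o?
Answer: -23870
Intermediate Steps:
(O(256) - 32685) + 9071 = (-1*256 - 32685) + 9071 = (-256 - 32685) + 9071 = -32941 + 9071 = -23870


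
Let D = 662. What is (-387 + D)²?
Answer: 75625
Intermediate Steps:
(-387 + D)² = (-387 + 662)² = 275² = 75625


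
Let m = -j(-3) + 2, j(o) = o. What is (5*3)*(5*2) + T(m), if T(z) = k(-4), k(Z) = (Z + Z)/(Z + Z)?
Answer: 151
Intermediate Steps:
k(Z) = 1 (k(Z) = (2*Z)/((2*Z)) = (2*Z)*(1/(2*Z)) = 1)
m = 5 (m = -1*(-3) + 2 = 3 + 2 = 5)
T(z) = 1
(5*3)*(5*2) + T(m) = (5*3)*(5*2) + 1 = 15*10 + 1 = 150 + 1 = 151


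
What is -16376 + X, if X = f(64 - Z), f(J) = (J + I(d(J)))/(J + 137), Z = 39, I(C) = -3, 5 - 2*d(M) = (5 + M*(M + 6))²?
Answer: -1326445/81 ≈ -16376.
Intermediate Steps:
d(M) = 5/2 - (5 + M*(6 + M))²/2 (d(M) = 5/2 - (5 + M*(M + 6))²/2 = 5/2 - (5 + M*(6 + M))²/2)
f(J) = (-3 + J)/(137 + J) (f(J) = (J - 3)/(J + 137) = (-3 + J)/(137 + J))
X = 11/81 (X = (-3 + (64 - 1*39))/(137 + (64 - 1*39)) = (-3 + (64 - 39))/(137 + (64 - 39)) = (-3 + 25)/(137 + 25) = 22/162 = (1/162)*22 = 11/81 ≈ 0.13580)
-16376 + X = -16376 + 11/81 = -1326445/81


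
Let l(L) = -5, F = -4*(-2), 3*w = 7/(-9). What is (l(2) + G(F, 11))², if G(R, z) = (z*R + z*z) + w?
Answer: 30261001/729 ≈ 41510.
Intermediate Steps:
w = -7/27 (w = (7/(-9))/3 = (7*(-⅑))/3 = (⅓)*(-7/9) = -7/27 ≈ -0.25926)
F = 8
G(R, z) = -7/27 + z² + R*z (G(R, z) = (z*R + z*z) - 7/27 = (R*z + z²) - 7/27 = (z² + R*z) - 7/27 = -7/27 + z² + R*z)
(l(2) + G(F, 11))² = (-5 + (-7/27 + 11² + 8*11))² = (-5 + (-7/27 + 121 + 88))² = (-5 + 5636/27)² = (5501/27)² = 30261001/729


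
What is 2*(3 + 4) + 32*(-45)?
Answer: -1426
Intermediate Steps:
2*(3 + 4) + 32*(-45) = 2*7 - 1440 = 14 - 1440 = -1426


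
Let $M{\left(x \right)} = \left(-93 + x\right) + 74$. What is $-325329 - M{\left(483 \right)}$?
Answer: $-325793$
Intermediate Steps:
$M{\left(x \right)} = -19 + x$
$-325329 - M{\left(483 \right)} = -325329 - \left(-19 + 483\right) = -325329 - 464 = -325793$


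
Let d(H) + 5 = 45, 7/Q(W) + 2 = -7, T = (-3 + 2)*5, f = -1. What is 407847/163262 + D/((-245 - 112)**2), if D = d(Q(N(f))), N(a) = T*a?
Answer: 4726020253/1891598058 ≈ 2.4984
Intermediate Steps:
T = -5 (T = -1*5 = -5)
N(a) = -5*a
Q(W) = -7/9 (Q(W) = 7/(-2 - 7) = 7/(-9) = 7*(-1/9) = -7/9)
d(H) = 40 (d(H) = -5 + 45 = 40)
D = 40
407847/163262 + D/((-245 - 112)**2) = 407847/163262 + 40/((-245 - 112)**2) = 407847*(1/163262) + 40/((-357)**2) = 37077/14842 + 40/127449 = 4726020253/1891598058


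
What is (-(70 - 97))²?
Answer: 729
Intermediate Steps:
(-(70 - 97))² = (-1*(-27))² = 27² = 729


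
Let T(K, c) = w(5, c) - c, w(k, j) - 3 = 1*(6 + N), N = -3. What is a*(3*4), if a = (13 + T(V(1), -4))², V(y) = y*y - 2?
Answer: 6348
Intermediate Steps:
w(k, j) = 6 (w(k, j) = 3 + 1*(6 - 3) = 3 + 1*3 = 3 + 3 = 6)
V(y) = -2 + y² (V(y) = y² - 2 = -2 + y²)
T(K, c) = 6 - c
a = 529 (a = (13 + (6 - 1*(-4)))² = (13 + (6 + 4))² = (13 + 10)² = 23² = 529)
a*(3*4) = 529*(3*4) = 529*12 = 6348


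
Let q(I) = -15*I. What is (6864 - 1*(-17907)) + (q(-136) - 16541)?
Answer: 10270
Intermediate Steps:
(6864 - 1*(-17907)) + (q(-136) - 16541) = (6864 - 1*(-17907)) + (-15*(-136) - 16541) = (6864 + 17907) + (2040 - 16541) = 24771 - 14501 = 10270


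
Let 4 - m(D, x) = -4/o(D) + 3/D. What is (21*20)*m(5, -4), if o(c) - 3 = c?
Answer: 1638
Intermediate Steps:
o(c) = 3 + c
m(D, x) = 4 - 3/D + 4/(3 + D) (m(D, x) = 4 - (-4/(3 + D) + 3/D) = 4 + (-3/D + 4/(3 + D)) = 4 - 3/D + 4/(3 + D))
(21*20)*m(5, -4) = (21*20)*((-9 + 5 + 4*5*(3 + 5))/(5*(3 + 5))) = 420*((⅕)*(-9 + 5 + 4*5*8)/8) = 420*((⅕)*(⅛)*(-9 + 5 + 160)) = 420*((⅕)*(⅛)*156) = 420*(39/10) = 1638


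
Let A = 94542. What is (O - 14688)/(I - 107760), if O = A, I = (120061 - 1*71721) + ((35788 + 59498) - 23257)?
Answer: 26618/4203 ≈ 6.3331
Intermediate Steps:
I = 120369 (I = (120061 - 71721) + (95286 - 23257) = 48340 + 72029 = 120369)
O = 94542
(O - 14688)/(I - 107760) = (94542 - 14688)/(120369 - 107760) = 79854/12609 = 79854*(1/12609) = 26618/4203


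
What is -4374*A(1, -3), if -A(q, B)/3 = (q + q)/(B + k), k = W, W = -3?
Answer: -4374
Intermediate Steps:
k = -3
A(q, B) = -6*q/(-3 + B) (A(q, B) = -3*(q + q)/(B - 3) = -3*2*q/(-3 + B) = -6*q/(-3 + B))
-4374*A(1, -3) = -(-26244)/(-3 - 3) = -(-26244)/(-6) = -(-26244)*(-1)/6 = -4374*1 = -4374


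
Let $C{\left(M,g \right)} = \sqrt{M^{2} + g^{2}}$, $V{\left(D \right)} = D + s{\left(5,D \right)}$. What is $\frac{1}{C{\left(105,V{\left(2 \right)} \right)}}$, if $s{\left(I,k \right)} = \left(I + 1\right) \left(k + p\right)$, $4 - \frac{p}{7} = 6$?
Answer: $\frac{\sqrt{13}}{455} \approx 0.0079243$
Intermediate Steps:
$p = -14$ ($p = 28 - 42 = -14$)
$s{\left(I,k \right)} = \left(1 + I\right) \left(-14 + k\right)$ ($s{\left(I,k \right)} = \left(I + 1\right) \left(k - 14\right) = \left(1 + I\right) \left(-14 + k\right)$)
$V{\left(D \right)} = -84 + 7 D$ ($V{\left(D \right)} = D + \left(-14 + D - 70 + 5 D\right) = D + \left(-84 + 6 D\right) = -84 + 7 D$)
$\frac{1}{C{\left(105,V{\left(2 \right)} \right)}} = \frac{1}{\sqrt{105^{2} + \left(-84 + 7 \cdot 2\right)^{2}}} = \frac{1}{\sqrt{11025 + \left(-84 + 14\right)^{2}}} = \frac{1}{\sqrt{11025 + \left(-70\right)^{2}}} = \frac{1}{\sqrt{11025 + 4900}} = \frac{1}{\sqrt{15925}} = \frac{1}{35 \sqrt{13}} = \frac{\sqrt{13}}{455}$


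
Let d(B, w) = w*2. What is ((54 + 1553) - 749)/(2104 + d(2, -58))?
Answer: 429/994 ≈ 0.43159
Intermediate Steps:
d(B, w) = 2*w
((54 + 1553) - 749)/(2104 + d(2, -58)) = ((54 + 1553) - 749)/(2104 + 2*(-58)) = (1607 - 749)/(2104 - 116) = 858/1988 = 858*(1/1988) = 429/994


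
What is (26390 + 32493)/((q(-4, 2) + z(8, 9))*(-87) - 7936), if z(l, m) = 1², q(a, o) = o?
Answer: -58883/8197 ≈ -7.1835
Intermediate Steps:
z(l, m) = 1
(26390 + 32493)/((q(-4, 2) + z(8, 9))*(-87) - 7936) = (26390 + 32493)/((2 + 1)*(-87) - 7936) = 58883/(3*(-87) - 7936) = 58883/(-261 - 7936) = 58883/(-8197) = 58883*(-1/8197) = -58883/8197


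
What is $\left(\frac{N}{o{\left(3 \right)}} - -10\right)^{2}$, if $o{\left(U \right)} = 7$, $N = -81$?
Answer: $\frac{121}{49} \approx 2.4694$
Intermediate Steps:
$\left(\frac{N}{o{\left(3 \right)}} - -10\right)^{2} = \left(- \frac{81}{7} - -10\right)^{2} = \left(\left(-81\right) \frac{1}{7} + 10\right)^{2} = \left(- \frac{81}{7} + 10\right)^{2} = \left(- \frac{11}{7}\right)^{2} = \frac{121}{49}$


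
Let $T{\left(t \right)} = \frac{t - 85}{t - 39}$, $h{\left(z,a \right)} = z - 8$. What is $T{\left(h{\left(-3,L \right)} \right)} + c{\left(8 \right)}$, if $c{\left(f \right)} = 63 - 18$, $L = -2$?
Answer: $\frac{1173}{25} \approx 46.92$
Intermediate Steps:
$h{\left(z,a \right)} = -8 + z$
$T{\left(t \right)} = \frac{-85 + t}{-39 + t}$
$c{\left(f \right)} = 45$
$T{\left(h{\left(-3,L \right)} \right)} + c{\left(8 \right)} = \frac{-85 - 11}{-39 - 11} + 45 = \frac{1}{-50} \left(-96\right) + 45 = \left(- \frac{1}{50}\right) \left(-96\right) + 45 = \frac{48}{25} + 45 = \frac{1173}{25}$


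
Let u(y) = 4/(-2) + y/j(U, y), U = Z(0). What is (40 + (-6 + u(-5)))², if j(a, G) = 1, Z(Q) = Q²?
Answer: 729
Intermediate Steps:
U = 0 (U = 0² = 0)
u(y) = -2 + y (u(y) = 4/(-2) + y/1 = 4*(-½) + y*1 = -2 + y)
(40 + (-6 + u(-5)))² = (40 + (-6 + (-2 - 5)))² = (40 + (-6 - 7))² = (40 - 13)² = 27² = 729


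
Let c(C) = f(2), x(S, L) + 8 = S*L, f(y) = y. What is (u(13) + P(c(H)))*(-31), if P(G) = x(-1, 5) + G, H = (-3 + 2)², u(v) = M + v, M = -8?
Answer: 186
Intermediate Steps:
u(v) = -8 + v
H = 1 (H = (-1)² = 1)
x(S, L) = -8 + L*S (x(S, L) = -8 + S*L = -8 + L*S)
c(C) = 2
P(G) = -13 + G (P(G) = (-8 + 5*(-1)) + G = (-8 - 5) + G = -13 + G)
(u(13) + P(c(H)))*(-31) = ((-8 + 13) + (-13 + 2))*(-31) = (5 - 11)*(-31) = -6*(-31) = 186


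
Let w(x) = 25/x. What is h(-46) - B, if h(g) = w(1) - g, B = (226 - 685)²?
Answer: -210610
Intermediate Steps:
B = 210681 (B = (-459)² = 210681)
h(g) = 25 - g (h(g) = 25/1 - g = 25*1 - g = 25 - g)
h(-46) - B = (25 - 1*(-46)) - 1*210681 = (25 + 46) - 210681 = 71 - 210681 = -210610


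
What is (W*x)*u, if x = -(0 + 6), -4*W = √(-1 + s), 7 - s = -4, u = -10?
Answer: -15*√10 ≈ -47.434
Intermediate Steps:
s = 11 (s = 7 - 1*(-4) = 7 + 4 = 11)
W = -√10/4 (W = -√(-1 + 11)/4 = -√10/4 ≈ -0.79057)
x = -6 (x = -1*6 = -6)
(W*x)*u = (-√10/4*(-6))*(-10) = (3*√10/2)*(-10) = -15*√10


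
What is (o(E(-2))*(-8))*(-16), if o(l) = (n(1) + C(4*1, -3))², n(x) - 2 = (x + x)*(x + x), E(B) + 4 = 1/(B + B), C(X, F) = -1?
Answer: 3200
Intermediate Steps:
E(B) = -4 + 1/(2*B) (E(B) = -4 + 1/(B + B) = -4 + 1/(2*B))
n(x) = 2 + 4*x² (n(x) = 2 + (x + x)*(x + x) = 2 + (2*x)*(2*x) = 2 + 4*x²)
o(l) = 25 (o(l) = ((2 + 4*1²) - 1)² = ((2 + 4*1) - 1)² = ((2 + 4) - 1)² = (6 - 1)² = 5² = 25)
(o(E(-2))*(-8))*(-16) = (25*(-8))*(-16) = -200*(-16) = 3200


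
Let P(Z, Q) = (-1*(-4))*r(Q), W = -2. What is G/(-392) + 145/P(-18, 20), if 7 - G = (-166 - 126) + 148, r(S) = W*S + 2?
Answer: -4987/3724 ≈ -1.3392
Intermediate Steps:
r(S) = 2 - 2*S (r(S) = -2*S + 2 = 2 - 2*S)
P(Z, Q) = 8 - 8*Q (P(Z, Q) = (-1*(-4))*(2 - 2*Q) = 4*(2 - 2*Q) = 8 - 8*Q)
G = 151 (G = 7 - ((-166 - 126) + 148) = 7 - (-292 + 148) = 7 - 1*(-144) = 7 + 144 = 151)
G/(-392) + 145/P(-18, 20) = 151/(-392) + 145/(8 - 8*20) = 151*(-1/392) + 145/(8 - 160) = -151/392 + 145/(-152) = -151/392 + 145*(-1/152) = -151/392 - 145/152 = -4987/3724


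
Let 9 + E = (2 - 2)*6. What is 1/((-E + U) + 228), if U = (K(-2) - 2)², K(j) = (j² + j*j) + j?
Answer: 1/253 ≈ 0.0039526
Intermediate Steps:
E = -9 (E = -9 + (2 - 2)*6 = -9 + 0*6 = -9 + 0 = -9)
K(j) = j + 2*j² (K(j) = (j² + j²) + j = 2*j² + j = j + 2*j²)
U = 16 (U = (-2*(1 + 2*(-2)) - 2)² = (-2*(1 - 4) - 2)² = (-2*(-3) - 2)² = (6 - 2)² = 4² = 16)
1/((-E + U) + 228) = 1/((-1*(-9) + 16) + 228) = 1/((9 + 16) + 228) = 1/(25 + 228) = 1/253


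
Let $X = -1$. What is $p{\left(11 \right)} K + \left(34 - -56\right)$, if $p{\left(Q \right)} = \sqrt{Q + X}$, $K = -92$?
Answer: $90 - 92 \sqrt{10} \approx -200.93$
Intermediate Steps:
$p{\left(Q \right)} = \sqrt{-1 + Q}$ ($p{\left(Q \right)} = \sqrt{Q - 1} = \sqrt{-1 + Q}$)
$p{\left(11 \right)} K + \left(34 - -56\right) = \sqrt{-1 + 11} \left(-92\right) + \left(34 - -56\right) = \sqrt{10} \left(-92\right) + \left(34 + 56\right) = - 92 \sqrt{10} + 90 = 90 - 92 \sqrt{10}$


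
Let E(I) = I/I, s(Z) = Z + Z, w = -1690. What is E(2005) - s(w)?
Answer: 3381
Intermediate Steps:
s(Z) = 2*Z
E(I) = 1
E(2005) - s(w) = 1 - 2*(-1690) = 1 - 1*(-3380) = 1 + 3380 = 3381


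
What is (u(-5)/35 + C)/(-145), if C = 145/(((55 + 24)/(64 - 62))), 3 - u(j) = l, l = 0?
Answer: -10387/400925 ≈ -0.025908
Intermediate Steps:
u(j) = 3 (u(j) = 3 - 1*0 = 3 + 0 = 3)
C = 290/79 (C = 145/((79/2)) = 145/((79*(½))) = 145/(79/2) = 145*(2/79) = 290/79 ≈ 3.6709)
(u(-5)/35 + C)/(-145) = (3/35 + 290/79)/(-145) = (3*(1/35) + 290/79)*(-1/145) = (3/35 + 290/79)*(-1/145) = (10387/2765)*(-1/145) = -10387/400925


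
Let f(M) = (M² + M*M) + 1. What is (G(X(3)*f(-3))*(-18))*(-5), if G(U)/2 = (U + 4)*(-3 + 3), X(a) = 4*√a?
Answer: 0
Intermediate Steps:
f(M) = 1 + 2*M² (f(M) = (M² + M²) + 1 = 2*M² + 1 = 1 + 2*M²)
G(U) = 0 (G(U) = 2*((U + 4)*(-3 + 3)) = 2*((4 + U)*0) = 2*0 = 0)
(G(X(3)*f(-3))*(-18))*(-5) = (0*(-18))*(-5) = 0*(-5) = 0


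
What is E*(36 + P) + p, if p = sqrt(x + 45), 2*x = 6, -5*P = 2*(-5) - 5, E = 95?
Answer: 3705 + 4*sqrt(3) ≈ 3711.9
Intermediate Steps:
P = 3 (P = -(2*(-5) - 5)/5 = -(-10 - 5)/5 = -1/5*(-15) = 3)
x = 3 (x = (1/2)*6 = 3)
p = 4*sqrt(3) (p = sqrt(3 + 45) = sqrt(48) = 4*sqrt(3) ≈ 6.9282)
E*(36 + P) + p = 95*(36 + 3) + 4*sqrt(3) = 95*39 + 4*sqrt(3) = 3705 + 4*sqrt(3)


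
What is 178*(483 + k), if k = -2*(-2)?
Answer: 86686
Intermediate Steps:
k = 4
178*(483 + k) = 178*(483 + 4) = 178*487 = 86686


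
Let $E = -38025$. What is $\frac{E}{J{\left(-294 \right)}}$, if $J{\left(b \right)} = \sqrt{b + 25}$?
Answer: $\frac{38025 i \sqrt{269}}{269} \approx 2318.4 i$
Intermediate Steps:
$J{\left(b \right)} = \sqrt{25 + b}$
$\frac{E}{J{\left(-294 \right)}} = - \frac{38025}{\sqrt{25 - 294}} = - \frac{38025}{\sqrt{-269}} = - \frac{38025}{i \sqrt{269}} = - 38025 \left(- \frac{i \sqrt{269}}{269}\right) = \frac{38025 i \sqrt{269}}{269}$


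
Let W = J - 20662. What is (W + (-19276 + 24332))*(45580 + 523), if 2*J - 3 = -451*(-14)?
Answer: -1147734185/2 ≈ -5.7387e+8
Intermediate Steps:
J = 6317/2 (J = 3/2 + (-451*(-14))/2 = 3/2 + (½)*6314 = 3/2 + 3157 = 6317/2 ≈ 3158.5)
W = -35007/2 (W = 6317/2 - 20662 = -35007/2 ≈ -17504.)
(W + (-19276 + 24332))*(45580 + 523) = (-35007/2 + (-19276 + 24332))*(45580 + 523) = (-35007/2 + 5056)*46103 = -24895/2*46103 = -1147734185/2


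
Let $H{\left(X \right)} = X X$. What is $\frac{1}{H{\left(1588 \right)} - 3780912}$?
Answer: $- \frac{1}{1259168} \approx -7.9418 \cdot 10^{-7}$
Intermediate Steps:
$H{\left(X \right)} = X^{2}$
$\frac{1}{H{\left(1588 \right)} - 3780912} = \frac{1}{1588^{2} - 3780912} = \frac{1}{2521744 - 3780912} = \frac{1}{-1259168} = - \frac{1}{1259168}$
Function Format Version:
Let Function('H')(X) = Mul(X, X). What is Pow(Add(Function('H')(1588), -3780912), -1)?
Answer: Rational(-1, 1259168) ≈ -7.9418e-7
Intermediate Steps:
Function('H')(X) = Pow(X, 2)
Pow(Add(Function('H')(1588), -3780912), -1) = Pow(Add(Pow(1588, 2), -3780912), -1) = Pow(Add(2521744, -3780912), -1) = Pow(-1259168, -1) = Rational(-1, 1259168)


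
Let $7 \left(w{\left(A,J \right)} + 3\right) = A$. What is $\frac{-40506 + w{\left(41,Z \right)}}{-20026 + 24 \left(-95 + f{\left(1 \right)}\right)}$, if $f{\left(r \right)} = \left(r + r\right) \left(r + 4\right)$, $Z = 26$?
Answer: $\frac{141761}{77231} \approx 1.8355$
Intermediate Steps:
$w{\left(A,J \right)} = -3 + \frac{A}{7}$
$f{\left(r \right)} = 2 r \left(4 + r\right)$
$\frac{-40506 + w{\left(41,Z \right)}}{-20026 + 24 \left(-95 + f{\left(1 \right)}\right)} = \frac{-40506 + \left(-3 + \frac{1}{7} \cdot 41\right)}{-20026 + 24 \left(-95 + 2 \cdot 1 \left(4 + 1\right)\right)} = \frac{-40506 + \left(-3 + \frac{41}{7}\right)}{-20026 + 24 \left(-95 + 2 \cdot 1 \cdot 5\right)} = \frac{-40506 + \frac{20}{7}}{-20026 + 24 \left(-95 + 10\right)} = - \frac{283522}{7 \left(-20026 + 24 \left(-85\right)\right)} = - \frac{283522}{7 \left(-20026 - 2040\right)} = - \frac{283522}{7 \left(-22066\right)} = \left(- \frac{283522}{7}\right) \left(- \frac{1}{22066}\right) = \frac{141761}{77231}$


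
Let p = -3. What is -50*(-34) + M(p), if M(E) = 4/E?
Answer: 5096/3 ≈ 1698.7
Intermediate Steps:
-50*(-34) + M(p) = -50*(-34) + 4/(-3) = 1700 + 4*(-⅓) = 1700 - 4/3 = 5096/3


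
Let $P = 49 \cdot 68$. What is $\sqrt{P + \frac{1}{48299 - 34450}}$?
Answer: $\frac{\sqrt{639060290781}}{13849} \approx 57.724$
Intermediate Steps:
$P = 3332$
$\sqrt{P + \frac{1}{48299 - 34450}} = \sqrt{3332 + \frac{1}{48299 - 34450}} = \sqrt{3332 + \frac{1}{13849}} = \sqrt{\frac{46144869}{13849}} = \frac{\sqrt{639060290781}}{13849}$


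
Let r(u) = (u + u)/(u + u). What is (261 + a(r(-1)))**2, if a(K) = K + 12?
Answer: 75076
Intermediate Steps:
r(u) = 1 (r(u) = (2*u)/((2*u)) = (2*u)*(1/(2*u)) = 1)
a(K) = 12 + K
(261 + a(r(-1)))**2 = (261 + (12 + 1))**2 = (261 + 13)**2 = 274**2 = 75076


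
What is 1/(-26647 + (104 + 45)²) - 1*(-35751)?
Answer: 158948945/4446 ≈ 35751.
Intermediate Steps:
1/(-26647 + (104 + 45)²) - 1*(-35751) = 1/(-26647 + 149²) + 35751 = 1/(-26647 + 22201) + 35751 = 1/(-4446) + 35751 = -1/4446 + 35751 = 158948945/4446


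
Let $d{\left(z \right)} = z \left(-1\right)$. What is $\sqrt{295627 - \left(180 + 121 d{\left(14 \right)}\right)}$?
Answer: $\sqrt{297141} \approx 545.11$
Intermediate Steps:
$d{\left(z \right)} = - z$
$\sqrt{295627 - \left(180 + 121 d{\left(14 \right)}\right)} = \sqrt{295627 - \left(180 + 121 \left(\left(-1\right) 14\right)\right)} = \sqrt{295627 - -1514} = \sqrt{295627 + \left(-180 + 1694\right)} = \sqrt{295627 + 1514} = \sqrt{297141}$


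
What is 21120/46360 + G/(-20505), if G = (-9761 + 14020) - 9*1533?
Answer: 21881182/23765295 ≈ 0.92072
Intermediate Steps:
G = -9538 (G = 4259 - 13797 = -9538)
21120/46360 + G/(-20505) = 21120/46360 - 9538/(-20505) = 21120*(1/46360) - 9538*(-1/20505) = 528/1159 + 9538/20505 = 21881182/23765295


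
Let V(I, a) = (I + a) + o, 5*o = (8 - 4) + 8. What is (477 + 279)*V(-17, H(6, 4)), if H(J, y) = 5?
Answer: -36288/5 ≈ -7257.6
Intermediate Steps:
o = 12/5 (o = ((8 - 4) + 8)/5 = (4 + 8)/5 = (1/5)*12 = 12/5 ≈ 2.4000)
V(I, a) = 12/5 + I + a (V(I, a) = (I + a) + 12/5 = 12/5 + I + a)
(477 + 279)*V(-17, H(6, 4)) = (477 + 279)*(12/5 - 17 + 5) = 756*(-48/5) = -36288/5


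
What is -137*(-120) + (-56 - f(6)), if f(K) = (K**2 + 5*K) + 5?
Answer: 16313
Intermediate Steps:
f(K) = 5 + K**2 + 5*K
-137*(-120) + (-56 - f(6)) = -137*(-120) + (-56 - (5 + 6**2 + 5*6)) = 16440 + (-56 - (5 + 36 + 30)) = 16440 + (-56 - 1*71) = 16440 + (-56 - 71) = 16440 - 127 = 16313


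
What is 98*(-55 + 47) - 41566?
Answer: -42350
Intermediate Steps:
98*(-55 + 47) - 41566 = 98*(-8) - 41566 = -784 - 41566 = -42350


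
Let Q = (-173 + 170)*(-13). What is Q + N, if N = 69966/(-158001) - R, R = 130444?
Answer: -6868063457/52667 ≈ -1.3041e+5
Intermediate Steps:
Q = 39 (Q = -3*(-13) = 39)
N = -6870117470/52667 (N = 69966/(-158001) - 1*130444 = 69966*(-1/158001) - 130444 = -23322/52667 - 130444 = -6870117470/52667 ≈ -1.3044e+5)
Q + N = 39 - 6870117470/52667 = -6868063457/52667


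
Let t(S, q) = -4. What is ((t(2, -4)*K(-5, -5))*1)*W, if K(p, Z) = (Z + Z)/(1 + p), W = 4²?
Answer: -160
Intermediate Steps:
W = 16
K(p, Z) = 2*Z/(1 + p) (K(p, Z) = (2*Z)/(1 + p) = 2*Z/(1 + p))
((t(2, -4)*K(-5, -5))*1)*W = (-8*(-5)/(1 - 5)*1)*16 = (-8*(-5)/(-4)*1)*16 = (-8*(-5)*(-1)/4*1)*16 = (-4*5/2*1)*16 = -10*1*16 = -10*16 = -160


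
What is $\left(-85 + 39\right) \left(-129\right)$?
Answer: $5934$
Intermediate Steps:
$\left(-85 + 39\right) \left(-129\right) = \left(-46\right) \left(-129\right) = 5934$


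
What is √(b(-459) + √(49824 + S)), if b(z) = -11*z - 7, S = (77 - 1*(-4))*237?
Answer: √(5042 + 3*√7669) ≈ 72.833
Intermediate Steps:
S = 19197 (S = (77 + 4)*237 = 81*237 = 19197)
b(z) = -7 - 11*z
√(b(-459) + √(49824 + S)) = √((-7 - 11*(-459)) + √(49824 + 19197)) = √((-7 + 5049) + √69021) = √(5042 + 3*√7669)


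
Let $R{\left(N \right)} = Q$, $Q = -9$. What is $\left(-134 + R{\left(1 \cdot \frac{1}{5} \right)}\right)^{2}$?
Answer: $20449$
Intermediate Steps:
$R{\left(N \right)} = -9$
$\left(-134 + R{\left(1 \cdot \frac{1}{5} \right)}\right)^{2} = \left(-134 - 9\right)^{2} = \left(-143\right)^{2} = 20449$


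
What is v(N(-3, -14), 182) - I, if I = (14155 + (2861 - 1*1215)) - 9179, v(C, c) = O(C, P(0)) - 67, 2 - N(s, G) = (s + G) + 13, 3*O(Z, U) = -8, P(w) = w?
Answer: -20075/3 ≈ -6691.7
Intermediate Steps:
O(Z, U) = -8/3 (O(Z, U) = (1/3)*(-8) = -8/3)
N(s, G) = -11 - G - s (N(s, G) = 2 - ((s + G) + 13) = 2 - ((G + s) + 13) = 2 - (13 + G + s) = 2 + (-13 - G - s) = -11 - G - s)
v(C, c) = -209/3 (v(C, c) = -8/3 - 67 = -209/3)
I = 6622 (I = (14155 + (2861 - 1215)) - 9179 = (14155 + 1646) - 9179 = 15801 - 9179 = 6622)
v(N(-3, -14), 182) - I = -209/3 - 1*6622 = -209/3 - 6622 = -20075/3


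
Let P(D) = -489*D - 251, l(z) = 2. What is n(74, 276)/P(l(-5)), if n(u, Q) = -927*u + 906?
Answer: 67692/1229 ≈ 55.079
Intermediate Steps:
n(u, Q) = 906 - 927*u
P(D) = -251 - 489*D
n(74, 276)/P(l(-5)) = (906 - 927*74)/(-251 - 489*2) = (906 - 68598)/(-251 - 978) = -67692/(-1229) = -67692*(-1/1229) = 67692/1229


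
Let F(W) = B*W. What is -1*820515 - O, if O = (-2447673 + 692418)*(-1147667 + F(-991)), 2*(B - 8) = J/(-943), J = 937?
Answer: -3823865994275055/1886 ≈ -2.0275e+12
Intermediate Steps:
B = 14151/1886 (B = 8 + (937/(-943))/2 = 8 + (937*(-1/943))/2 = 8 + (½)*(-937/943) = 8 - 937/1886 = 14151/1886 ≈ 7.5032)
F(W) = 14151*W/1886
O = 3823864446783765/1886 (O = (-2447673 + 692418)*(-1147667 + (14151/1886)*(-991)) = -1755255*(-1147667 - 14023641/1886) = -1755255*(-2178523603/1886) = 3823864446783765/1886 ≈ 2.0275e+12)
-1*820515 - O = -1*820515 - 1*3823864446783765/1886 = -820515 - 3823864446783765/1886 = -3823865994275055/1886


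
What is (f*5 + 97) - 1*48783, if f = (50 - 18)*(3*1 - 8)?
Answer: -49486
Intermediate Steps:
f = -160 (f = 32*(3 - 8) = 32*(-5) = -160)
(f*5 + 97) - 1*48783 = (-160*5 + 97) - 1*48783 = (-800 + 97) - 48783 = -703 - 48783 = -49486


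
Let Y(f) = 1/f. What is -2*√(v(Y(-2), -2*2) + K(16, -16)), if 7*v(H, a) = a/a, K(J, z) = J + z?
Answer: -2*√7/7 ≈ -0.75593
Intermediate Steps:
Y(f) = 1/f
v(H, a) = ⅐ (v(H, a) = (a/a)/7 = (⅐)*1 = ⅐)
-2*√(v(Y(-2), -2*2) + K(16, -16)) = -2*√(⅐ + (16 - 16)) = -2*√(⅐ + 0) = -2*√7/7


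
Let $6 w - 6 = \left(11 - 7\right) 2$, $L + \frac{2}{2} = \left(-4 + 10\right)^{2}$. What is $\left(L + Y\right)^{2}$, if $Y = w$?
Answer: $\frac{12544}{9} \approx 1393.8$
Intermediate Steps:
$L = 35$ ($L = -1 + \left(-4 + 10\right)^{2} = -1 + 6^{2} = -1 + 36 = 35$)
$w = \frac{7}{3}$ ($w = 1 + \frac{\left(11 - 7\right) 2}{6} = 1 + \frac{4 \cdot 2}{6} = 1 + \frac{1}{6} \cdot 8 = 1 + \frac{4}{3} = \frac{7}{3} \approx 2.3333$)
$Y = \frac{7}{3} \approx 2.3333$
$\left(L + Y\right)^{2} = \left(35 + \frac{7}{3}\right)^{2} = \left(\frac{112}{3}\right)^{2} = \frac{12544}{9}$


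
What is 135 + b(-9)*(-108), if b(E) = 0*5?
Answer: 135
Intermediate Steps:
b(E) = 0
135 + b(-9)*(-108) = 135 + 0*(-108) = 135 + 0 = 135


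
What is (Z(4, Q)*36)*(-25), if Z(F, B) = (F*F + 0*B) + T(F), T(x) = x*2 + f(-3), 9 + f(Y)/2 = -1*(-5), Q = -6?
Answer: -14400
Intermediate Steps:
f(Y) = -8 (f(Y) = -18 + 2*(-1*(-5)) = -18 + 2*5 = -18 + 10 = -8)
T(x) = -8 + 2*x (T(x) = x*2 - 8 = 2*x - 8 = -8 + 2*x)
Z(F, B) = -8 + F**2 + 2*F (Z(F, B) = (F*F + 0*B) + (-8 + 2*F) = (F**2 + 0) + (-8 + 2*F) = F**2 + (-8 + 2*F) = -8 + F**2 + 2*F)
(Z(4, Q)*36)*(-25) = ((-8 + 4**2 + 2*4)*36)*(-25) = ((-8 + 16 + 8)*36)*(-25) = (16*36)*(-25) = 576*(-25) = -14400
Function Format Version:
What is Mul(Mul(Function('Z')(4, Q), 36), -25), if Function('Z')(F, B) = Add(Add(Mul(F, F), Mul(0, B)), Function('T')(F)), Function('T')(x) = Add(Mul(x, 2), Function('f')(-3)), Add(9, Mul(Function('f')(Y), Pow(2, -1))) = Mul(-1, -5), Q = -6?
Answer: -14400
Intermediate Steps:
Function('f')(Y) = -8 (Function('f')(Y) = Add(-18, Mul(2, Mul(-1, -5))) = Add(-18, Mul(2, 5)) = Add(-18, 10) = -8)
Function('T')(x) = Add(-8, Mul(2, x)) (Function('T')(x) = Add(Mul(x, 2), -8) = Add(Mul(2, x), -8) = Add(-8, Mul(2, x)))
Function('Z')(F, B) = Add(-8, Pow(F, 2), Mul(2, F)) (Function('Z')(F, B) = Add(Add(Mul(F, F), Mul(0, B)), Add(-8, Mul(2, F))) = Add(Add(Pow(F, 2), 0), Add(-8, Mul(2, F))) = Add(Pow(F, 2), Add(-8, Mul(2, F))) = Add(-8, Pow(F, 2), Mul(2, F)))
Mul(Mul(Function('Z')(4, Q), 36), -25) = Mul(Mul(Add(-8, Pow(4, 2), Mul(2, 4)), 36), -25) = Mul(Mul(Add(-8, 16, 8), 36), -25) = Mul(Mul(16, 36), -25) = Mul(576, -25) = -14400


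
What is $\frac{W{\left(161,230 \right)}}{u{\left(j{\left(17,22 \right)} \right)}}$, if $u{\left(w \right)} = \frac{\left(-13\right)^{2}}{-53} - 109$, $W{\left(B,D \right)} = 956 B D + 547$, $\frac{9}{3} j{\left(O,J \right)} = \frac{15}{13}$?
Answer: $- \frac{625421677}{1982} \approx -3.1555 \cdot 10^{5}$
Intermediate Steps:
$j{\left(O,J \right)} = \frac{5}{13}$ ($j{\left(O,J \right)} = \frac{15 \cdot \frac{1}{13}}{3} = \frac{1}{3} \cdot \frac{15}{13} = \frac{5}{13}$)
$W{\left(B,D \right)} = 547 + 956 B D$ ($W{\left(B,D \right)} = 956 B D + 547 = 547 + 956 B D$)
$u{\left(w \right)} = - \frac{5946}{53}$ ($u{\left(w \right)} = 169 \left(- \frac{1}{53}\right) - 109 = - \frac{169}{53} - 109 = - \frac{5946}{53}$)
$\frac{W{\left(161,230 \right)}}{u{\left(j{\left(17,22 \right)} \right)}} = \frac{547 + 956 \cdot 161 \cdot 230}{- \frac{5946}{53}} = \left(547 + 35400680\right) \left(- \frac{53}{5946}\right) = 35401227 \left(- \frac{53}{5946}\right) = - \frac{625421677}{1982}$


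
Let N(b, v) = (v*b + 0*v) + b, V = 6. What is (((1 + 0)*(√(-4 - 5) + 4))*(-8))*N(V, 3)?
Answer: -768 - 576*I ≈ -768.0 - 576.0*I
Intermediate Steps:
N(b, v) = b + b*v (N(b, v) = (b*v + 0) + b = b*v + b = b + b*v)
(((1 + 0)*(√(-4 - 5) + 4))*(-8))*N(V, 3) = (((1 + 0)*(√(-4 - 5) + 4))*(-8))*(6*(1 + 3)) = ((1*(√(-9) + 4))*(-8))*(6*4) = ((1*(3*I + 4))*(-8))*24 = ((1*(4 + 3*I))*(-8))*24 = ((4 + 3*I)*(-8))*24 = (-32 - 24*I)*24 = -768 - 576*I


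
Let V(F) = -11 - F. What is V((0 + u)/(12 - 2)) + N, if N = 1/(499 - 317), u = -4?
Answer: -9641/910 ≈ -10.595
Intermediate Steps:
N = 1/182 ≈ 0.0054945
V((0 + u)/(12 - 2)) + N = (-11 - (0 - 4)/(12 - 2)) + 1/182 = (-11 - (-4)/10) + 1/182 = (-11 - 1*(-⅖)) + 1/182 = (-11 + ⅖) + 1/182 = -53/5 + 1/182 = -9641/910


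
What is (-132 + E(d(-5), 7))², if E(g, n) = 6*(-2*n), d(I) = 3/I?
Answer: 46656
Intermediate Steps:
E(g, n) = -12*n
(-132 + E(d(-5), 7))² = (-132 - 12*7)² = (-132 - 84)² = (-216)² = 46656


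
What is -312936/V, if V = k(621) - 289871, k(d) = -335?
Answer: 156468/145103 ≈ 1.0783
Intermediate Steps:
V = -290206 (V = -335 - 289871 = -290206)
-312936/V = -312936/(-290206) = -312936*(-1/290206) = 156468/145103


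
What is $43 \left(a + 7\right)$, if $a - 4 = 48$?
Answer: $2537$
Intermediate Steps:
$a = 52$ ($a = 4 + 48 = 52$)
$43 \left(a + 7\right) = 43 \left(52 + 7\right) = 43 \cdot 59 = 2537$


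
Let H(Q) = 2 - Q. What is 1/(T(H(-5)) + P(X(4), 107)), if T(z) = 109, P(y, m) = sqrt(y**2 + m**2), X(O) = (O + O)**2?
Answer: -109/3664 + sqrt(15545)/3664 ≈ 0.0042794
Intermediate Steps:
X(O) = 4*O**2 (X(O) = (2*O)**2 = 4*O**2)
P(y, m) = sqrt(m**2 + y**2)
1/(T(H(-5)) + P(X(4), 107)) = 1/(109 + sqrt(107**2 + (4*4**2)**2)) = 1/(109 + sqrt(11449 + (4*16)**2)) = 1/(109 + sqrt(11449 + 64**2)) = 1/(109 + sqrt(11449 + 4096)) = 1/(109 + sqrt(15545))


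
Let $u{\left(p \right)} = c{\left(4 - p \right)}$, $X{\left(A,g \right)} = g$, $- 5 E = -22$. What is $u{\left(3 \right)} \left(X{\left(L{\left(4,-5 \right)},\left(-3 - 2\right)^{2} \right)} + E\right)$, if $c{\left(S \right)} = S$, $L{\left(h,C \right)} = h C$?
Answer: $\frac{147}{5} \approx 29.4$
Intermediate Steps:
$E = \frac{22}{5}$ ($E = \left(- \frac{1}{5}\right) \left(-22\right) = \frac{22}{5} \approx 4.4$)
$L{\left(h,C \right)} = C h$
$u{\left(p \right)} = 4 - p$
$u{\left(3 \right)} \left(X{\left(L{\left(4,-5 \right)},\left(-3 - 2\right)^{2} \right)} + E\right) = \left(4 - 3\right) \left(\left(-3 - 2\right)^{2} + \frac{22}{5}\right) = \left(4 - 3\right) \left(\left(-5\right)^{2} + \frac{22}{5}\right) = 1 \left(25 + \frac{22}{5}\right) = 1 \cdot \frac{147}{5} = \frac{147}{5}$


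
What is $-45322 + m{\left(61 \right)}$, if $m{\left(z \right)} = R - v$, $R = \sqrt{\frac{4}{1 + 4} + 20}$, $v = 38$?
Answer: $-45360 + \frac{2 \sqrt{130}}{5} \approx -45355.0$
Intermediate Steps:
$R = \frac{2 \sqrt{130}}{5}$ ($R = \sqrt{\frac{4}{5} + 20} = \sqrt{\frac{104}{5}} = \frac{2 \sqrt{130}}{5} \approx 4.5607$)
$m{\left(z \right)} = -38 + \frac{2 \sqrt{130}}{5}$ ($m{\left(z \right)} = \frac{2 \sqrt{130}}{5} - 38 = -38 + \frac{2 \sqrt{130}}{5}$)
$-45322 + m{\left(61 \right)} = -45322 - \left(38 - \frac{2 \sqrt{130}}{5}\right) = -45360 + \frac{2 \sqrt{130}}{5}$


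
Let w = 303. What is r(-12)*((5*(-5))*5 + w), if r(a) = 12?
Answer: 2136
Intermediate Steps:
r(-12)*((5*(-5))*5 + w) = 12*((5*(-5))*5 + 303) = 12*(-25*5 + 303) = 12*(-125 + 303) = 12*178 = 2136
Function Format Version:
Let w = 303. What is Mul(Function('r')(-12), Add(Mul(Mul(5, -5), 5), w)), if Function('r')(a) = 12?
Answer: 2136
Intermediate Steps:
Mul(Function('r')(-12), Add(Mul(Mul(5, -5), 5), w)) = Mul(12, Add(Mul(Mul(5, -5), 5), 303)) = Mul(12, Add(Mul(-25, 5), 303)) = Mul(12, Add(-125, 303)) = Mul(12, 178) = 2136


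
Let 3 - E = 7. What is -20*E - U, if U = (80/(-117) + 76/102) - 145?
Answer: 447403/1989 ≈ 224.94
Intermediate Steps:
E = -4 (E = 3 - 1*7 = 3 - 7 = -4)
U = -288283/1989 (U = (80*(-1/117) + 76*(1/102)) - 145 = (-80/117 + 38/51) - 145 = 122/1989 - 145 = -288283/1989 ≈ -144.94)
-20*E - U = -20*(-4) - 1*(-288283/1989) = 80 + 288283/1989 = 447403/1989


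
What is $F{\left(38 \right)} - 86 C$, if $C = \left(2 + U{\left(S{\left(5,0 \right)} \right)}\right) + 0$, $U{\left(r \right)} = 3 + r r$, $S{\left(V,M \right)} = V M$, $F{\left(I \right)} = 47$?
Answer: $-383$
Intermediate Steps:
$S{\left(V,M \right)} = M V$
$U{\left(r \right)} = 3 + r^{2}$
$C = 5$ ($C = \left(2 + \left(3 + \left(0 \cdot 5\right)^{2}\right)\right) + 0 = \left(2 + \left(3 + 0^{2}\right)\right) + 0 = \left(2 + \left(3 + 0\right)\right) + 0 = \left(2 + 3\right) + 0 = 5 + 0 = 5$)
$F{\left(38 \right)} - 86 C = 47 - 86 \cdot 5 = 47 - 430 = -383$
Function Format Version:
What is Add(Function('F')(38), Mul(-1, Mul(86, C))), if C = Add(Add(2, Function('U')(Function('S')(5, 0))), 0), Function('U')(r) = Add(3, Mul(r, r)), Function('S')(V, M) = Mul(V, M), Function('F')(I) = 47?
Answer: -383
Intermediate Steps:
Function('S')(V, M) = Mul(M, V)
Function('U')(r) = Add(3, Pow(r, 2))
C = 5 (C = Add(Add(2, Add(3, Pow(Mul(0, 5), 2))), 0) = Add(Add(2, Add(3, Pow(0, 2))), 0) = Add(Add(2, Add(3, 0)), 0) = Add(Add(2, 3), 0) = Add(5, 0) = 5)
Add(Function('F')(38), Mul(-1, Mul(86, C))) = Add(47, Mul(-1, Mul(86, 5))) = Add(47, Mul(-1, 430)) = Add(47, -430) = -383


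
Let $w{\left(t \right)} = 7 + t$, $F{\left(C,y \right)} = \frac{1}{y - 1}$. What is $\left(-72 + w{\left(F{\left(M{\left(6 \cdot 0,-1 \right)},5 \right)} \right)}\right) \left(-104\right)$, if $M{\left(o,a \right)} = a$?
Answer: $6734$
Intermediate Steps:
$F{\left(C,y \right)} = \frac{1}{-1 + y}$
$\left(-72 + w{\left(F{\left(M{\left(6 \cdot 0,-1 \right)},5 \right)} \right)}\right) \left(-104\right) = \left(-72 + \left(7 + \frac{1}{-1 + 5}\right)\right) \left(-104\right) = \left(-72 + \left(7 + \frac{1}{4}\right)\right) \left(-104\right) = \left(-72 + \frac{29}{4}\right) \left(-104\right) = \left(- \frac{259}{4}\right) \left(-104\right) = 6734$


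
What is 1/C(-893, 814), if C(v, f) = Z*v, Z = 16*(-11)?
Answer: 1/157168 ≈ 6.3626e-6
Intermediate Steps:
Z = -176
C(v, f) = -176*v
1/C(-893, 814) = 1/(-176*(-893)) = 1/157168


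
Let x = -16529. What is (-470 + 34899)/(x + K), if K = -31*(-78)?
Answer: -34429/14111 ≈ -2.4399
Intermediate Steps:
K = 2418
(-470 + 34899)/(x + K) = (-470 + 34899)/(-16529 + 2418) = 34429/(-14111) = 34429*(-1/14111) = -34429/14111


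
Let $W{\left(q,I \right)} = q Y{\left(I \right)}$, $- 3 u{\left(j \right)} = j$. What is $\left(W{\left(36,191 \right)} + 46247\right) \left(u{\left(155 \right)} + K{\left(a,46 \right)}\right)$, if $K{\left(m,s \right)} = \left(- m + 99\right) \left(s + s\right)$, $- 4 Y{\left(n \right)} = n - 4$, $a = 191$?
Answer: $- \frac{1138476508}{3} \approx -3.7949 \cdot 10^{8}$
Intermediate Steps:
$u{\left(j \right)} = - \frac{j}{3}$
$Y{\left(n \right)} = 1 - \frac{n}{4}$ ($Y{\left(n \right)} = - \frac{n - 4}{4} = - \frac{-4 + n}{4} = 1 - \frac{n}{4}$)
$K{\left(m,s \right)} = 2 s \left(99 - m\right)$ ($K{\left(m,s \right)} = \left(99 - m\right) 2 s = 2 s \left(99 - m\right)$)
$W{\left(q,I \right)} = q \left(1 - \frac{I}{4}\right)$
$\left(W{\left(36,191 \right)} + 46247\right) \left(u{\left(155 \right)} + K{\left(a,46 \right)}\right) = \left(\frac{1}{4} \cdot 36 \left(4 - 191\right) + 46247\right) \left(\left(- \frac{1}{3}\right) 155 + 2 \cdot 46 \left(99 - 191\right)\right) = \left(\frac{1}{4} \cdot 36 \left(4 - 191\right) + 46247\right) \left(- \frac{155}{3} + 2 \cdot 46 \left(99 - 191\right)\right) = \left(\frac{1}{4} \cdot 36 \left(-187\right) + 46247\right) \left(- \frac{155}{3} + 2 \cdot 46 \left(-92\right)\right) = \left(-1683 + 46247\right) \left(- \frac{155}{3} - 8464\right) = 44564 \left(- \frac{25547}{3}\right) = - \frac{1138476508}{3}$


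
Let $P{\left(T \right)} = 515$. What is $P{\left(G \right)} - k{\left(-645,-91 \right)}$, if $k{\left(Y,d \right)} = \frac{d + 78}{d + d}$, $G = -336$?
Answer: $\frac{7209}{14} \approx 514.93$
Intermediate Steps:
$k{\left(Y,d \right)} = \frac{78 + d}{2 d}$
$P{\left(G \right)} - k{\left(-645,-91 \right)} = 515 - \frac{78 - 91}{2 \left(-91\right)} = 515 - \frac{1}{2} \left(- \frac{1}{91}\right) \left(-13\right) = 515 - \frac{1}{14} = \frac{7209}{14}$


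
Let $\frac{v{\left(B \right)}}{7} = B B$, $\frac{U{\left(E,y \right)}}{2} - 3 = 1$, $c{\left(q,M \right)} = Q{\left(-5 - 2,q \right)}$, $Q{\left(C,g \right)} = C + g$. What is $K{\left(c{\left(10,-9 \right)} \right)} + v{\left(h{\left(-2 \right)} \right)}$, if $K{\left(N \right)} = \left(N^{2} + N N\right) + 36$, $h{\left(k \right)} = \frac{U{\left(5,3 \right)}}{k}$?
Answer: $166$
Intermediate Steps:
$c{\left(q,M \right)} = -7 + q$ ($c{\left(q,M \right)} = \left(-5 - 2\right) + q = -7 + q$)
$U{\left(E,y \right)} = 8$ ($U{\left(E,y \right)} = 6 + 2 \cdot 1 = 6 + 2 = 8$)
$h{\left(k \right)} = \frac{8}{k}$
$v{\left(B \right)} = 7 B^{2}$ ($v{\left(B \right)} = 7 B B = 7 B^{2}$)
$K{\left(N \right)} = 36 + 2 N^{2}$ ($K{\left(N \right)} = \left(N^{2} + N^{2}\right) + 36 = 2 N^{2} + 36 = 36 + 2 N^{2}$)
$K{\left(c{\left(10,-9 \right)} \right)} + v{\left(h{\left(-2 \right)} \right)} = \left(36 + 2 \left(-7 + 10\right)^{2}\right) + 7 \left(\frac{8}{-2}\right)^{2} = \left(36 + 2 \cdot 3^{2}\right) + 7 \left(8 \left(- \frac{1}{2}\right)\right)^{2} = \left(36 + 2 \cdot 9\right) + 7 \left(-4\right)^{2} = \left(36 + 18\right) + 7 \cdot 16 = 54 + 112 = 166$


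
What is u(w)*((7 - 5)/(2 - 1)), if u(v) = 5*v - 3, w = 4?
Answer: 34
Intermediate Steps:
u(v) = -3 + 5*v
u(w)*((7 - 5)/(2 - 1)) = (-3 + 5*4)*((7 - 5)/(2 - 1)) = (-3 + 20)*(2/1) = 17*(2*1) = 17*2 = 34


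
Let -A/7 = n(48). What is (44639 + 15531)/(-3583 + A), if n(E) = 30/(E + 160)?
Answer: -6257680/372737 ≈ -16.788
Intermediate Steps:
n(E) = 30/(160 + E)
A = -105/104 (A = -210/(160 + 48) = -210/208 = -7*15/104 = -105/104 ≈ -1.0096)
(44639 + 15531)/(-3583 + A) = (44639 + 15531)/(-3583 - 105/104) = 60170/(-372737/104) = 60170*(-104/372737) = -6257680/372737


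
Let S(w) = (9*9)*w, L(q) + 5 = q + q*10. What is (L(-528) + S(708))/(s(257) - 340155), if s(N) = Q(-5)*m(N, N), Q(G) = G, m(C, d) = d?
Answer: -937/6208 ≈ -0.15093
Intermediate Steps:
L(q) = -5 + 11*q (L(q) = -5 + (q + q*10) = -5 + (q + 10*q) = -5 + 11*q)
S(w) = 81*w
s(N) = -5*N
(L(-528) + S(708))/(s(257) - 340155) = ((-5 + 11*(-528)) + 81*708)/(-5*257 - 340155) = ((-5 - 5808) + 57348)/(-1285 - 340155) = (-5813 + 57348)/(-341440) = 51535*(-1/341440) = -937/6208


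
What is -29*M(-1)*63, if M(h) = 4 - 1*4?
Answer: 0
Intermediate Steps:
M(h) = 0 (M(h) = 4 - 4 = 0)
-29*M(-1)*63 = -29*0*63 = 0*63 = 0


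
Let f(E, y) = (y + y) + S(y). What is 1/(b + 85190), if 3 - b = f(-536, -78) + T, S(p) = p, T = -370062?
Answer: 1/455489 ≈ 2.1954e-6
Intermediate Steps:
f(E, y) = 3*y (f(E, y) = (y + y) + y = 2*y + y = 3*y)
b = 370299 (b = 3 - (3*(-78) - 370062) = 3 - (-234 - 370062) = 3 - 1*(-370296) = 3 + 370296 = 370299)
1/(b + 85190) = 1/(370299 + 85190) = 1/455489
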